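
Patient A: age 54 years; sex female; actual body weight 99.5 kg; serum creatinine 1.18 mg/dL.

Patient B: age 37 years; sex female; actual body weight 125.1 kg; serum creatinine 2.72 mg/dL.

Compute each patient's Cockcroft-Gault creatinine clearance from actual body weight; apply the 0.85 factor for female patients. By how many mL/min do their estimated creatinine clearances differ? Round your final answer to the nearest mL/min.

30 mL/min

Patient A: CrCl = (140 − 54) × 99.5 / (72 × 1.18) × 0.85 = 8557.0 / 84.96 × 0.85 ≈ 85.6 mL/min
Patient B: CrCl = (140 − 37) × 125.1 / (72 × 2.72) × 0.85 = 12885.3 / 195.84 × 0.85 ≈ 55.9 mL/min
|85.6 − 55.9| = 29.7 mL/min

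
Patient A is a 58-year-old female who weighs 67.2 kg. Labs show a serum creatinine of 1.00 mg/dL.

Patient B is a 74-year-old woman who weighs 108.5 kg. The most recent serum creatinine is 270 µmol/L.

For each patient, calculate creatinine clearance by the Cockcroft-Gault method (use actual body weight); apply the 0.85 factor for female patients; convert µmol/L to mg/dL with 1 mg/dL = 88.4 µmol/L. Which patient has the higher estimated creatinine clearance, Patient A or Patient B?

Patient A: CrCl = (140 − 58) × 67.2 / (72 × 1) × 0.85 = 5510.4 / 72.00 × 0.85 ≈ 65.1 mL/min
Patient B: SCr = 270 / 88.4 = 3.054 mg/dL
Patient B: CrCl = (140 − 74) × 108.5 / (72 × 3.054) × 0.85 = 7161.0 / 219.89 × 0.85 ≈ 27.7 mL/min
65.1 vs 27.7 mL/min → Patient A is higher.

Patient A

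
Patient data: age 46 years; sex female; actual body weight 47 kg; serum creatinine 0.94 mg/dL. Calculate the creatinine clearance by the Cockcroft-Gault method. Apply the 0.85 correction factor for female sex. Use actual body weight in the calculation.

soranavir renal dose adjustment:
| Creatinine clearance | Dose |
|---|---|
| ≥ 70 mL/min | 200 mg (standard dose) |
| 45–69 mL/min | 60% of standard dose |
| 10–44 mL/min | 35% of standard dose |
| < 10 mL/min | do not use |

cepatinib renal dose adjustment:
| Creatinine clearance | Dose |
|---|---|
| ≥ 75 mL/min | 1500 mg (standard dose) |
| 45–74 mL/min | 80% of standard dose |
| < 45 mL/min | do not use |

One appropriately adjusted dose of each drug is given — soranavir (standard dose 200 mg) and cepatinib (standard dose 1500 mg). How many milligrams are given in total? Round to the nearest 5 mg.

CrCl = (140 − 46) × 47 / (72 × 0.94) × 0.85 = 4418.0 / 67.68 × 0.85 ≈ 55.5 mL/min
CrCl ≈ 55 mL/min.
soranavir: 45–69 mL/min → 60% of 200 mg = 120 mg.
cepatinib: 45–74 mL/min → 80% of 1500 mg = 1200 mg.
Total = 120 + 1200 = 1320 mg.

1320 mg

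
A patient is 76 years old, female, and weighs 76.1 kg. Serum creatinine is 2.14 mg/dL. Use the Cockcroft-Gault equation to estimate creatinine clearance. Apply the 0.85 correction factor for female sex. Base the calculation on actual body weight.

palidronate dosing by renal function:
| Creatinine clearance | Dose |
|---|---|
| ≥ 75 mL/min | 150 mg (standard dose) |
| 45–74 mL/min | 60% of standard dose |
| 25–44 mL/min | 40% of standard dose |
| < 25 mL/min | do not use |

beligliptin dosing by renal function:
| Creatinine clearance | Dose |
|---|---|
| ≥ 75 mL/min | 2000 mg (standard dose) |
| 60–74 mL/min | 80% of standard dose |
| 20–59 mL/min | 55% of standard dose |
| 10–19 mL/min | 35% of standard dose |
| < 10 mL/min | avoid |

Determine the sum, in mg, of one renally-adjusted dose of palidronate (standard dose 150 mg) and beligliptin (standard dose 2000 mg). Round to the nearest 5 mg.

CrCl = (140 − 76) × 76.1 / (72 × 2.14) × 0.85 = 4870.4 / 154.08 × 0.85 ≈ 26.9 mL/min
CrCl ≈ 27 mL/min.
palidronate: 25–44 mL/min → 40% of 150 mg = 60 mg.
beligliptin: 20–59 mL/min → 55% of 2000 mg = 1100 mg.
Total = 60 + 1100 = 1160 mg.

1160 mg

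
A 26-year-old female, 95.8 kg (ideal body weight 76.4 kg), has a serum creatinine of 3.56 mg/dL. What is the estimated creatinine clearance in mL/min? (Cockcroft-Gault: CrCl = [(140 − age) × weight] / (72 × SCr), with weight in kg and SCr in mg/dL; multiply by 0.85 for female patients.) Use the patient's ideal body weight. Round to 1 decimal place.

28.9 mL/min

CrCl = (140 − 26) × 76.4 / (72 × 3.56) × 0.85 = 8709.6 / 256.32 × 0.85 ≈ 28.9 mL/min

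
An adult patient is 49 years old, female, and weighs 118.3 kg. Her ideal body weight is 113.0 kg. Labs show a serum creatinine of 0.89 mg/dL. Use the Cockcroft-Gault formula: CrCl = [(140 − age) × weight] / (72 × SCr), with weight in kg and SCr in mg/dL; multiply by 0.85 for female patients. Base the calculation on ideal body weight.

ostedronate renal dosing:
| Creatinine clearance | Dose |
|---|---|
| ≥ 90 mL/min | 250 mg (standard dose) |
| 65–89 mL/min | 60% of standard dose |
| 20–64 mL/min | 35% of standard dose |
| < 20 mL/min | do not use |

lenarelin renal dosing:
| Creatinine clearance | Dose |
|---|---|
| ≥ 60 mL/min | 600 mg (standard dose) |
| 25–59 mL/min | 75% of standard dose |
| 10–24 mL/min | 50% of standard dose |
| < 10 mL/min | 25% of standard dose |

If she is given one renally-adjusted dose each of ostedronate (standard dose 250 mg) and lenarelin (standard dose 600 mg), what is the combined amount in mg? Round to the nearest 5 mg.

850 mg

CrCl = (140 − 49) × 113 / (72 × 0.89) × 0.85 = 10283.0 / 64.08 × 0.85 ≈ 136.4 mL/min
CrCl ≈ 136 mL/min.
ostedronate: ≥ 90 mL/min → 100% of 250 mg = 250 mg.
lenarelin: ≥ 60 mL/min → 100% of 600 mg = 600 mg.
Total = 250 + 600 = 850 mg.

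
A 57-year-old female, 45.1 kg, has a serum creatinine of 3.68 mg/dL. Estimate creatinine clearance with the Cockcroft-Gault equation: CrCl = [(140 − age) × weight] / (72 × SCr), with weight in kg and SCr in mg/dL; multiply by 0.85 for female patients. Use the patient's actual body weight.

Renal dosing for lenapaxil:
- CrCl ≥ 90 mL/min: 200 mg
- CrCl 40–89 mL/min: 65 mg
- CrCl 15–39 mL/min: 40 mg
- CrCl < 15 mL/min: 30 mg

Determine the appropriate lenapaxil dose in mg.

CrCl = (140 − 57) × 45.1 / (72 × 3.68) × 0.85 = 3743.3 / 264.96 × 0.85 ≈ 12.0 mL/min
CrCl ≈ 12 mL/min → bracket < 15 mL/min.
Dose for this bracket: 30 mg.

30 mg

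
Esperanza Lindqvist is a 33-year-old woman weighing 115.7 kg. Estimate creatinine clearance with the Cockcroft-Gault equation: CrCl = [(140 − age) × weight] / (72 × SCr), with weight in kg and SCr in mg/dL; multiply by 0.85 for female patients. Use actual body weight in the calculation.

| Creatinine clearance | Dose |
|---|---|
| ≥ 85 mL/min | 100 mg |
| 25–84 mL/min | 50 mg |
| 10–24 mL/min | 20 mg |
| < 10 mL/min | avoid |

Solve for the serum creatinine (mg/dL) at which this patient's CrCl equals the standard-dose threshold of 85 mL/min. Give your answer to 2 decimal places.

1.72 mg/dL

Standard dose requires CrCl ≥ 85 mL/min.
Set (140 − 33) × 115.7 × 0.85 / (72 × SCr) = 85
SCr = (140 − 33) × 115.7 × 0.85 / (72 × 85) = 1.719 mg/dL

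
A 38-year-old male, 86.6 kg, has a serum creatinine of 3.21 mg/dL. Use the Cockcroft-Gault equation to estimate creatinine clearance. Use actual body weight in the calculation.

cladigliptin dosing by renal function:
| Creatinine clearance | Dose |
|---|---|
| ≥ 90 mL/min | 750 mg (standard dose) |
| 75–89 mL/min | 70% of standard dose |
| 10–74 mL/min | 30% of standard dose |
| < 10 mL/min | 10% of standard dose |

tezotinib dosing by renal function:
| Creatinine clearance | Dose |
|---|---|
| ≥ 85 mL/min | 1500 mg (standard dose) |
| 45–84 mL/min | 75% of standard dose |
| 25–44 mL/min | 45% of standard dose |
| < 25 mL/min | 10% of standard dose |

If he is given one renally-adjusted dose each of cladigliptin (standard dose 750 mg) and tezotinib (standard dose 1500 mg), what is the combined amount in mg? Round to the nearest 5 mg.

900 mg

CrCl = (140 − 38) × 86.6 / (72 × 3.21) = 8833.2 / 231.12 ≈ 38.2 mL/min
CrCl ≈ 38 mL/min.
cladigliptin: 10–74 mL/min → 30% of 750 mg = 225 mg.
tezotinib: 25–44 mL/min → 45% of 1500 mg = 675 mg.
Total = 225 + 675 = 900 mg.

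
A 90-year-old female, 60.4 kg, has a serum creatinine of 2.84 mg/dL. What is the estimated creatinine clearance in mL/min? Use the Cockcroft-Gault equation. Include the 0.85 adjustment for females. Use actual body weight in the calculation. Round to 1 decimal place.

12.6 mL/min

CrCl = (140 − 90) × 60.4 / (72 × 2.84) × 0.85 = 3020.0 / 204.48 × 0.85 ≈ 12.6 mL/min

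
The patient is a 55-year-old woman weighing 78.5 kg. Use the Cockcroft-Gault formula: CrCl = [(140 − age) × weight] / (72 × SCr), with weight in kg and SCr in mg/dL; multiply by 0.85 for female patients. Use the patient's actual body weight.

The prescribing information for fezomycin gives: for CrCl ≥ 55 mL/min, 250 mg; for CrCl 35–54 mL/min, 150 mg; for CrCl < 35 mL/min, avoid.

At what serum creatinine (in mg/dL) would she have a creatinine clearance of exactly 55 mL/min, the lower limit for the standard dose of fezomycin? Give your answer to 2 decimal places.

Standard dose requires CrCl ≥ 55 mL/min.
Set (140 − 55) × 78.5 × 0.85 / (72 × SCr) = 55
SCr = (140 − 55) × 78.5 × 0.85 / (72 × 55) = 1.432 mg/dL

1.43 mg/dL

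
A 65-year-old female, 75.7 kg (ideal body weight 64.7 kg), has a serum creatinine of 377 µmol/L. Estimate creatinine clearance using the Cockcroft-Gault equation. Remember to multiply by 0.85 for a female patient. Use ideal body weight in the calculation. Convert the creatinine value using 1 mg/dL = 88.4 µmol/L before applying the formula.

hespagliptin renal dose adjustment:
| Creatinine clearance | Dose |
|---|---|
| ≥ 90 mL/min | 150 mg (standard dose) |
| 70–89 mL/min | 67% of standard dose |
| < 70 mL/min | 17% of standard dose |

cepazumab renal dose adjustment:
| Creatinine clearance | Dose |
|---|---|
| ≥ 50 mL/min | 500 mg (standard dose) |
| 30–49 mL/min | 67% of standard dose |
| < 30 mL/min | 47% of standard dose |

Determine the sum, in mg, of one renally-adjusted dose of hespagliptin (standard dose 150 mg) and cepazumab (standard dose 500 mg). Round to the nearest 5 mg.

SCr = 377 / 88.4 = 4.265 mg/dL
CrCl = (140 − 65) × 64.7 / (72 × 4.265) × 0.85 = 4852.5 / 307.08 × 0.85 ≈ 13.4 mL/min
CrCl ≈ 13 mL/min.
hespagliptin: < 70 mL/min → 17% of 150 mg = 25.5 mg.
cepazumab: < 30 mL/min → 47% of 500 mg = 235 mg.
Total = 25.5 + 235 = 260.5 mg.

260 mg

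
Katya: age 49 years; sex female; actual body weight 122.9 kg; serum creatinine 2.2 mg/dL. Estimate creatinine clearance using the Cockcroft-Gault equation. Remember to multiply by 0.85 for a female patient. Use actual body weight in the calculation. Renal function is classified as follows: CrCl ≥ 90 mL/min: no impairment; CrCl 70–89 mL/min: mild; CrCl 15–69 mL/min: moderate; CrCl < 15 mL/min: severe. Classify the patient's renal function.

CrCl = (140 − 49) × 122.9 / (72 × 2.2) × 0.85 = 11183.9 / 158.40 × 0.85 ≈ 60.0 mL/min
60 mL/min falls in the 'moderate' range.

moderate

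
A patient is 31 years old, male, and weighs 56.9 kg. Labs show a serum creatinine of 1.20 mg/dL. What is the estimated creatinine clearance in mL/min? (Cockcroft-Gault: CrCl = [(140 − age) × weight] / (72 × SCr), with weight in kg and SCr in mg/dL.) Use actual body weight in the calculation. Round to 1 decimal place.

CrCl = (140 − 31) × 56.9 / (72 × 1.2) = 6202.1 / 86.40 ≈ 71.8 mL/min

71.8 mL/min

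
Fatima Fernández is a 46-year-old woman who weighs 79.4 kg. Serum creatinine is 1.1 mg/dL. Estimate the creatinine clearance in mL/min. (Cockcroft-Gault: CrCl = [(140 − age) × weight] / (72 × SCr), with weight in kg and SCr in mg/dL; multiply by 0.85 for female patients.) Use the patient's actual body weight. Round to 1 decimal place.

80.1 mL/min

CrCl = (140 − 46) × 79.4 / (72 × 1.1) × 0.85 = 7463.6 / 79.20 × 0.85 ≈ 80.1 mL/min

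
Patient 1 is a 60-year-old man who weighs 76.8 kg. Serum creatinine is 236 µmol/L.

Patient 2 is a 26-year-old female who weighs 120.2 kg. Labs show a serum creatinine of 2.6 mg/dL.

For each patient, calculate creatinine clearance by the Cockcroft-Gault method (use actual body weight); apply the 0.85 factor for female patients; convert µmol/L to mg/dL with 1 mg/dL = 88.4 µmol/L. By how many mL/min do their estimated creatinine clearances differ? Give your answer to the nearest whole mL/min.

Patient 1: SCr = 236 / 88.4 = 2.67 mg/dL
Patient 1: CrCl = (140 − 60) × 76.8 / (72 × 2.67) = 6144.0 / 192.24 ≈ 32.0 mL/min
Patient 2: CrCl = (140 − 26) × 120.2 / (72 × 2.6) × 0.85 = 13702.8 / 187.20 × 0.85 ≈ 62.2 mL/min
|32.0 − 62.2| = 30.2 mL/min

30 mL/min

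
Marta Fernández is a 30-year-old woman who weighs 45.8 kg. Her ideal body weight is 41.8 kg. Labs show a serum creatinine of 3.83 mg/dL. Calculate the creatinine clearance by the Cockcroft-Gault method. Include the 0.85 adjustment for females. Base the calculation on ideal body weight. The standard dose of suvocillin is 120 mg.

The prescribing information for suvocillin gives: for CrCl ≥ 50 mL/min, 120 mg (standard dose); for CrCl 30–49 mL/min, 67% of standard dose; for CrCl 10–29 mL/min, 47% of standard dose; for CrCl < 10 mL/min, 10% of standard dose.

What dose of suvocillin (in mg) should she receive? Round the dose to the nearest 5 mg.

CrCl = (140 − 30) × 41.8 / (72 × 3.83) × 0.85 = 4598.0 / 275.76 × 0.85 ≈ 14.2 mL/min
CrCl ≈ 14 mL/min → bracket 10–29 mL/min.
47% of 120 mg = 56.4 mg → 55 mg

55 mg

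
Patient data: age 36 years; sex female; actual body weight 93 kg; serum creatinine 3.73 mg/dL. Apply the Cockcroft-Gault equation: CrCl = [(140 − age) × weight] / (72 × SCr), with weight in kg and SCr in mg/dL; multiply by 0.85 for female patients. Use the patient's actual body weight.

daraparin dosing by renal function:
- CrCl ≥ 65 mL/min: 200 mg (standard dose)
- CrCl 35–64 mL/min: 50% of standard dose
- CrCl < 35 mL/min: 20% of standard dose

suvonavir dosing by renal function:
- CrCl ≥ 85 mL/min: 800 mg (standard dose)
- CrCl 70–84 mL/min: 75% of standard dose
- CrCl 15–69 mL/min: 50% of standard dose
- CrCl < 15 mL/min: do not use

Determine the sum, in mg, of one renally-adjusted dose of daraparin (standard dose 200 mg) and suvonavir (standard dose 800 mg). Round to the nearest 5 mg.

440 mg

CrCl = (140 − 36) × 93 / (72 × 3.73) × 0.85 = 9672.0 / 268.56 × 0.85 ≈ 30.6 mL/min
CrCl ≈ 31 mL/min.
daraparin: < 35 mL/min → 20% of 200 mg = 40 mg.
suvonavir: 15–69 mL/min → 50% of 800 mg = 400 mg.
Total = 40 + 400 = 440 mg.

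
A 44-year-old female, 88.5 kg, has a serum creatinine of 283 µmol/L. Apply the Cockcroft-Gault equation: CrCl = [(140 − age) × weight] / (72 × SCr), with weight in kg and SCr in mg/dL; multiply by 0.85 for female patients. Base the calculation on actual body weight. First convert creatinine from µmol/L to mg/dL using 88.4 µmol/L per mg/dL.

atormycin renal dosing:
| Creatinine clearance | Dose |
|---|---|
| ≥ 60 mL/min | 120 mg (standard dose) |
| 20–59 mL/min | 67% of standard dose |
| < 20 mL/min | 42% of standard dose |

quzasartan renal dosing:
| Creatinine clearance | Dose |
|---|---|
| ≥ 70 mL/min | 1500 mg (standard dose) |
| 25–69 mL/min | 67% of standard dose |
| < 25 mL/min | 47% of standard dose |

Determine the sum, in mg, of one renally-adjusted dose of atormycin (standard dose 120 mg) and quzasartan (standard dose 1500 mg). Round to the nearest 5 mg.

1085 mg

SCr = 283 / 88.4 = 3.201 mg/dL
CrCl = (140 − 44) × 88.5 / (72 × 3.201) × 0.85 = 8496.0 / 230.47 × 0.85 ≈ 31.3 mL/min
CrCl ≈ 31 mL/min.
atormycin: 20–59 mL/min → 67% of 120 mg = 80.4 mg.
quzasartan: 25–69 mL/min → 67% of 1500 mg = 1005 mg.
Total = 80.4 + 1005 = 1085.4 mg.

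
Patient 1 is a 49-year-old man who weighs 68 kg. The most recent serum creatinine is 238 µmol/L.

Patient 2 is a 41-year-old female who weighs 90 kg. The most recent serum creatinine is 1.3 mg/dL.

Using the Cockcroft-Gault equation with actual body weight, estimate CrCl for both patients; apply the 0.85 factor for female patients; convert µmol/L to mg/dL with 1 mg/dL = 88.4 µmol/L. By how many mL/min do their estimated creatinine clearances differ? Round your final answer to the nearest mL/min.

49 mL/min

Patient 1: SCr = 238 / 88.4 = 2.692 mg/dL
Patient 1: CrCl = (140 − 49) × 68 / (72 × 2.692) = 6188.0 / 193.82 ≈ 31.9 mL/min
Patient 2: CrCl = (140 − 41) × 90 / (72 × 1.3) × 0.85 = 8910.0 / 93.60 × 0.85 ≈ 80.9 mL/min
|31.9 − 80.9| = 49.0 mL/min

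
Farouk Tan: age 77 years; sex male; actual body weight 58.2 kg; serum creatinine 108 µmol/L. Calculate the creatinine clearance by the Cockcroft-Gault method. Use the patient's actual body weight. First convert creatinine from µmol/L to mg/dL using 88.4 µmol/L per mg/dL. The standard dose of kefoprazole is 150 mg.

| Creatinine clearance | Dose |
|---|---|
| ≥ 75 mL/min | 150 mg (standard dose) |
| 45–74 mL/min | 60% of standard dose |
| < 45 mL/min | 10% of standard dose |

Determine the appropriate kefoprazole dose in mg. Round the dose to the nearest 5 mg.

15 mg

SCr = 108 / 88.4 = 1.222 mg/dL
CrCl = (140 − 77) × 58.2 / (72 × 1.222) = 3666.6 / 87.98 ≈ 41.7 mL/min
CrCl ≈ 42 mL/min → bracket < 45 mL/min.
10% of 150 mg = 15 mg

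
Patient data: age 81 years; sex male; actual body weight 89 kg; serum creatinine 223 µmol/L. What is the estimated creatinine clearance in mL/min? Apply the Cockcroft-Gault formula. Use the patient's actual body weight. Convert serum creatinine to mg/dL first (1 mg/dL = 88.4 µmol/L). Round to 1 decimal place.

SCr = 223 / 88.4 = 2.523 mg/dL
CrCl = (140 − 81) × 89 / (72 × 2.523) = 5251.0 / 181.66 ≈ 28.9 mL/min

28.9 mL/min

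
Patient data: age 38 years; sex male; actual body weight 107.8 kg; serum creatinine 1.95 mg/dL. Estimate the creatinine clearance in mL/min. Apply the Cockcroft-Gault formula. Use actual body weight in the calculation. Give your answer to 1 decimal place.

CrCl = (140 − 38) × 107.8 / (72 × 1.95) = 10995.6 / 140.40 ≈ 78.3 mL/min

78.3 mL/min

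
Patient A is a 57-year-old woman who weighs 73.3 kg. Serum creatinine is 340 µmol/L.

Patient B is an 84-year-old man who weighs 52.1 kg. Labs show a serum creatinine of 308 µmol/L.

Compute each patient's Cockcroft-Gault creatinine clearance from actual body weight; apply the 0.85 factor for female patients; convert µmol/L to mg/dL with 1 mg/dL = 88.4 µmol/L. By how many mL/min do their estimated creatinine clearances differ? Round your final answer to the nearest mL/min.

7 mL/min

Patient A: SCr = 340 / 88.4 = 3.846 mg/dL
Patient A: CrCl = (140 − 57) × 73.3 / (72 × 3.846) × 0.85 = 6083.9 / 276.91 × 0.85 ≈ 18.7 mL/min
Patient B: SCr = 308 / 88.4 = 3.484 mg/dL
Patient B: CrCl = (140 − 84) × 52.1 / (72 × 3.484) = 2917.6 / 250.85 ≈ 11.6 mL/min
|18.7 − 11.6| = 7.1 mL/min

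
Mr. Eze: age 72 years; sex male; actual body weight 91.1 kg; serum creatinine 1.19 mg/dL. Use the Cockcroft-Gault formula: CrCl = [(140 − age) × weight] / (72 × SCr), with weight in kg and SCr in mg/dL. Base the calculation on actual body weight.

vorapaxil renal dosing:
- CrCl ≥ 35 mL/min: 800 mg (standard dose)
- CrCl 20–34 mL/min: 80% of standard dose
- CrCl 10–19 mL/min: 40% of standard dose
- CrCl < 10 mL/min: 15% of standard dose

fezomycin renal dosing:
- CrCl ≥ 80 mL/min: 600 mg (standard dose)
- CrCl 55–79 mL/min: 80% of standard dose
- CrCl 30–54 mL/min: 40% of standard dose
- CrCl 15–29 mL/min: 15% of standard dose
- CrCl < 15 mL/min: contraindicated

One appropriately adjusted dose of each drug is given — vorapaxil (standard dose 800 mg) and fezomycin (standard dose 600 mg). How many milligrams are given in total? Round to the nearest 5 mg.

1280 mg

CrCl = (140 − 72) × 91.1 / (72 × 1.19) = 6194.8 / 85.68 ≈ 72.3 mL/min
CrCl ≈ 72 mL/min.
vorapaxil: ≥ 35 mL/min → 100% of 800 mg = 800 mg.
fezomycin: 55–79 mL/min → 80% of 600 mg = 480 mg.
Total = 800 + 480 = 1280 mg.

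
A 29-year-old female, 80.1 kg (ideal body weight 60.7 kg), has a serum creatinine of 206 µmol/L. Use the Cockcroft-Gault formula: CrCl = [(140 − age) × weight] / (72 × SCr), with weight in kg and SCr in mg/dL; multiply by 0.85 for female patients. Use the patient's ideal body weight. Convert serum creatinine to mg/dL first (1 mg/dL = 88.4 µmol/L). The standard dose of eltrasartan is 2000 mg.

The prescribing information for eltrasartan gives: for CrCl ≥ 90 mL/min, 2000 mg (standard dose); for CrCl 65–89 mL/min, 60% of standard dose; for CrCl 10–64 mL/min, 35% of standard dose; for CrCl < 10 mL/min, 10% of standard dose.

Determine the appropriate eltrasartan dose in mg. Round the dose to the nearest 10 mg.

700 mg

SCr = 206 / 88.4 = 2.33 mg/dL
CrCl = (140 − 29) × 60.7 / (72 × 2.33) × 0.85 = 6737.7 / 167.76 × 0.85 ≈ 34.1 mL/min
CrCl ≈ 34 mL/min → bracket 10–64 mL/min.
35% of 2000 mg = 700 mg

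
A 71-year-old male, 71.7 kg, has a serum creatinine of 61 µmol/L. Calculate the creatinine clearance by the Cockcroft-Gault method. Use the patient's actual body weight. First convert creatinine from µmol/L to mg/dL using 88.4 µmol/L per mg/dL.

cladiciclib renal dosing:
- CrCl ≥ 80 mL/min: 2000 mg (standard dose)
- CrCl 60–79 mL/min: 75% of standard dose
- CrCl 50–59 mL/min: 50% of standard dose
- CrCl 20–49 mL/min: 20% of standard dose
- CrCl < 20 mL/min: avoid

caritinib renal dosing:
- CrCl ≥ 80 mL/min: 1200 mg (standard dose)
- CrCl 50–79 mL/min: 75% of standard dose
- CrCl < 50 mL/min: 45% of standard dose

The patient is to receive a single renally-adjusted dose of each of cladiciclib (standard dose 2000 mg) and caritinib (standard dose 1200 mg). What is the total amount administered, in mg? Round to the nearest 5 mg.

3200 mg

SCr = 61 / 88.4 = 0.69 mg/dL
CrCl = (140 − 71) × 71.7 / (72 × 0.69) = 4947.3 / 49.68 ≈ 99.6 mL/min
CrCl ≈ 100 mL/min.
cladiciclib: ≥ 80 mL/min → 100% of 2000 mg = 2000 mg.
caritinib: ≥ 80 mL/min → 100% of 1200 mg = 1200 mg.
Total = 2000 + 1200 = 3200 mg.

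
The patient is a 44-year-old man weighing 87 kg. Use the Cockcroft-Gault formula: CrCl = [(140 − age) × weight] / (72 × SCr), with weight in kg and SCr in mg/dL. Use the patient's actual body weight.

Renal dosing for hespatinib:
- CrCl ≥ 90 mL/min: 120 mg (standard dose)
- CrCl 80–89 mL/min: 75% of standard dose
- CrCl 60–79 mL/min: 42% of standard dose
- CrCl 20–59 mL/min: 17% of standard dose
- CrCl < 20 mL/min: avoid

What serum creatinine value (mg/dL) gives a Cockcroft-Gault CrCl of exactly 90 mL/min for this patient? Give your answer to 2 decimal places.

Standard dose requires CrCl ≥ 90 mL/min.
Set (140 − 44) × 87 / (72 × SCr) = 90
SCr = (140 − 44) × 87 / (72 × 90) = 1.289 mg/dL

1.29 mg/dL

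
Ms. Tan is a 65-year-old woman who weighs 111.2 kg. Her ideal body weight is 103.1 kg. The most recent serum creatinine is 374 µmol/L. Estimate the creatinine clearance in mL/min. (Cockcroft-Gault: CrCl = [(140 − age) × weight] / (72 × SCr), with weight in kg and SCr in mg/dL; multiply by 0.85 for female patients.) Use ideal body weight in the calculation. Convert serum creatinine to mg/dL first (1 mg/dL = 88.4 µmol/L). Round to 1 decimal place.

21.6 mL/min

SCr = 374 / 88.4 = 4.231 mg/dL
CrCl = (140 − 65) × 103.1 / (72 × 4.231) × 0.85 = 7732.5 / 304.63 × 0.85 ≈ 21.6 mL/min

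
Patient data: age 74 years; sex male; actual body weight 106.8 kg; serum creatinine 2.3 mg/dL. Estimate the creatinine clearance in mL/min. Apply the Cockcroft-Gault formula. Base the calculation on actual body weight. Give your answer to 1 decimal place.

42.6 mL/min

CrCl = (140 − 74) × 106.8 / (72 × 2.3) = 7048.8 / 165.60 ≈ 42.6 mL/min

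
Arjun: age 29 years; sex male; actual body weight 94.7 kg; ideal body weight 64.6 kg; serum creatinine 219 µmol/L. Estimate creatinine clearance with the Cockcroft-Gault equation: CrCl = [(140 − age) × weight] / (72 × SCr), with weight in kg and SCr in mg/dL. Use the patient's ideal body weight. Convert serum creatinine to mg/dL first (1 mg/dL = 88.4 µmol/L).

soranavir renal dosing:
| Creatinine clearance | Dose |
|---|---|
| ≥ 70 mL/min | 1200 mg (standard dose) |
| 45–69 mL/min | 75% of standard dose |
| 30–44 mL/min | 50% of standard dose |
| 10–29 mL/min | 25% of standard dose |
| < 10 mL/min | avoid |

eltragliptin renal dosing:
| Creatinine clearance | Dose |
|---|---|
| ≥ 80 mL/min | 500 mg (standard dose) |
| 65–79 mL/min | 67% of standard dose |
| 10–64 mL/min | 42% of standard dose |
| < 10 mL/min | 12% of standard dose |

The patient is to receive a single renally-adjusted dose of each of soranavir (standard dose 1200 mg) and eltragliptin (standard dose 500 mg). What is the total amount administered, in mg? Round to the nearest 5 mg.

810 mg

SCr = 219 / 88.4 = 2.477 mg/dL
CrCl = (140 − 29) × 64.6 / (72 × 2.477) = 7170.6 / 178.34 ≈ 40.2 mL/min
CrCl ≈ 40 mL/min.
soranavir: 30–44 mL/min → 50% of 1200 mg = 600 mg.
eltragliptin: 10–64 mL/min → 42% of 500 mg = 210 mg.
Total = 600 + 210 = 810 mg.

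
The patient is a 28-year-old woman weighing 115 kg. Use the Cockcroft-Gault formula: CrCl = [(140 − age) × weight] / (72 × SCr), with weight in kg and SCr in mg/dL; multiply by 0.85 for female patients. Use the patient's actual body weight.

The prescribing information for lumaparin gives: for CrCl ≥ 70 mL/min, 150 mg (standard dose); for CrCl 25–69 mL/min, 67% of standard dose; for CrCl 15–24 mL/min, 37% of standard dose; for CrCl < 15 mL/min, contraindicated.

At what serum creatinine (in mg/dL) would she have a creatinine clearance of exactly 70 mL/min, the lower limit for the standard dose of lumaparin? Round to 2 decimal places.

2.17 mg/dL

Standard dose requires CrCl ≥ 70 mL/min.
Set (140 − 28) × 115 × 0.85 / (72 × SCr) = 70
SCr = (140 − 28) × 115 × 0.85 / (72 × 70) = 2.172 mg/dL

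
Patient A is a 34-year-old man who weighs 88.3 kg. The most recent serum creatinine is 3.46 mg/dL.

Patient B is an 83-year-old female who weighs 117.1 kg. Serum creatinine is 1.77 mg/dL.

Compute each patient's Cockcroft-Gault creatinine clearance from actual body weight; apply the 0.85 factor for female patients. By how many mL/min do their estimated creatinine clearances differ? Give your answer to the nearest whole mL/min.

Patient A: CrCl = (140 − 34) × 88.3 / (72 × 3.46) = 9359.8 / 249.12 ≈ 37.6 mL/min
Patient B: CrCl = (140 − 83) × 117.1 / (72 × 1.77) × 0.85 = 6674.7 / 127.44 × 0.85 ≈ 44.5 mL/min
|37.6 − 44.5| = 6.9 mL/min

7 mL/min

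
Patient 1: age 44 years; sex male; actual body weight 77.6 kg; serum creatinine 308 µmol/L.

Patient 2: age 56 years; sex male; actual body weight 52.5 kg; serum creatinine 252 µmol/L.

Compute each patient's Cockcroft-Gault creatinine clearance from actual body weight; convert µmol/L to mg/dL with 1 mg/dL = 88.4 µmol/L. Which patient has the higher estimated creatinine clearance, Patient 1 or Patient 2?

Patient 1

Patient 1: SCr = 308 / 88.4 = 3.484 mg/dL
Patient 1: CrCl = (140 − 44) × 77.6 / (72 × 3.484) = 7449.6 / 250.85 ≈ 29.7 mL/min
Patient 2: SCr = 252 / 88.4 = 2.851 mg/dL
Patient 2: CrCl = (140 − 56) × 52.5 / (72 × 2.851) = 4410.0 / 205.27 ≈ 21.5 mL/min
29.7 vs 21.5 mL/min → Patient 1 is higher.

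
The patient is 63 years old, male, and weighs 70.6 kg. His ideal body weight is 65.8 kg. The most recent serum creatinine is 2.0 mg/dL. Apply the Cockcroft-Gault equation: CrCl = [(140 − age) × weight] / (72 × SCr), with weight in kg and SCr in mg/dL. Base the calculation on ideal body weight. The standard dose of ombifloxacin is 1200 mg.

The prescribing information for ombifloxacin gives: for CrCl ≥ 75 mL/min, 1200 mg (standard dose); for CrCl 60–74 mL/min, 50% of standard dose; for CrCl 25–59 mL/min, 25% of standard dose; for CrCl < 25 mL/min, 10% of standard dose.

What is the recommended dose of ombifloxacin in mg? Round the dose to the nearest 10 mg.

CrCl = (140 − 63) × 65.8 / (72 × 2) = 5066.6 / 144.00 ≈ 35.2 mL/min
CrCl ≈ 35 mL/min → bracket 25–59 mL/min.
25% of 1200 mg = 300 mg

300 mg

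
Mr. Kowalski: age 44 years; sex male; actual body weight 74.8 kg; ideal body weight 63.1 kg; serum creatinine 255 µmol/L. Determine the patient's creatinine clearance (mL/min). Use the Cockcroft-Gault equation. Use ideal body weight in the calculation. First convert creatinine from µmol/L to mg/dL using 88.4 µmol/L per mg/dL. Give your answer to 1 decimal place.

29.2 mL/min

SCr = 255 / 88.4 = 2.885 mg/dL
CrCl = (140 − 44) × 63.1 / (72 × 2.885) = 6057.6 / 207.72 ≈ 29.2 mL/min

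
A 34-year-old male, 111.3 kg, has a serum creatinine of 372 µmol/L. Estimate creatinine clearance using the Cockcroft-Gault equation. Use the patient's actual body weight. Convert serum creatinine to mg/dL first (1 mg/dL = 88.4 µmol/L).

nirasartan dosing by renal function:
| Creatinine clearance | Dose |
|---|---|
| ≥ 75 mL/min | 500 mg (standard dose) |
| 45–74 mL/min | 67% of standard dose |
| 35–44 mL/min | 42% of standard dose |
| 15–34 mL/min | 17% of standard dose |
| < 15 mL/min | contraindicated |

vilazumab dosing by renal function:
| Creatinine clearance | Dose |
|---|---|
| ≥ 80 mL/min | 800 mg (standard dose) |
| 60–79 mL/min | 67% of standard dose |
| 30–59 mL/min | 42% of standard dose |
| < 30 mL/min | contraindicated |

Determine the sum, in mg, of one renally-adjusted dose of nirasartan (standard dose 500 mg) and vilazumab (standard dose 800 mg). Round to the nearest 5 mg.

545 mg

SCr = 372 / 88.4 = 4.208 mg/dL
CrCl = (140 − 34) × 111.3 / (72 × 4.208) = 11797.8 / 302.98 ≈ 38.9 mL/min
CrCl ≈ 39 mL/min.
nirasartan: 35–44 mL/min → 42% of 500 mg = 210 mg.
vilazumab: 30–59 mL/min → 42% of 800 mg = 336 mg.
Total = 210 + 336 = 546 mg.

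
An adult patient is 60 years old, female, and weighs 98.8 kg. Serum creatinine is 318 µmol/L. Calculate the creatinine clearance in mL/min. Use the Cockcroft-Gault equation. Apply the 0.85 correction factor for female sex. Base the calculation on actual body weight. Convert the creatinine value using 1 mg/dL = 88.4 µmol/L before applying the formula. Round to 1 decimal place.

25.9 mL/min

SCr = 318 / 88.4 = 3.597 mg/dL
CrCl = (140 − 60) × 98.8 / (72 × 3.597) × 0.85 = 7904.0 / 258.98 × 0.85 ≈ 25.9 mL/min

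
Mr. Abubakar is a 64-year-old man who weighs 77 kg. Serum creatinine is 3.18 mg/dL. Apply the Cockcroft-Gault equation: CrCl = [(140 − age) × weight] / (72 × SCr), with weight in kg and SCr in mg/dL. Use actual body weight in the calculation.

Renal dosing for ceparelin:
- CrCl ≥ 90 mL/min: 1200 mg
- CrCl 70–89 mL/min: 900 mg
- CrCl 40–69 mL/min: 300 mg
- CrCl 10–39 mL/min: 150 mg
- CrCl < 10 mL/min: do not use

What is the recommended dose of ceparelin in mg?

CrCl = (140 − 64) × 77 / (72 × 3.18) = 5852.0 / 228.96 ≈ 25.6 mL/min
CrCl ≈ 26 mL/min → bracket 10–39 mL/min.
Dose for this bracket: 150 mg.

150 mg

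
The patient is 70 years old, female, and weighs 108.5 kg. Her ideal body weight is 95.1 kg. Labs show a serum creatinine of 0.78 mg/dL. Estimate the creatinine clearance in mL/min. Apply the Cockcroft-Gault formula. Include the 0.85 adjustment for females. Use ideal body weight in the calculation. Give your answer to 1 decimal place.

CrCl = (140 − 70) × 95.1 / (72 × 0.78) × 0.85 = 6657.0 / 56.16 × 0.85 ≈ 100.8 mL/min

100.8 mL/min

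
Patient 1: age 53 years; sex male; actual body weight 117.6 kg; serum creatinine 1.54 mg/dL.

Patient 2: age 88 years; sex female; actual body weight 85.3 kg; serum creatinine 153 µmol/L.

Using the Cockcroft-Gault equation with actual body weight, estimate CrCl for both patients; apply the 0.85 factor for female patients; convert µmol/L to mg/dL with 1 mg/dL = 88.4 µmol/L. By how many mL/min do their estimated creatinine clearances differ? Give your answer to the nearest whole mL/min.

Patient 1: CrCl = (140 − 53) × 117.6 / (72 × 1.54) = 10231.2 / 110.88 ≈ 92.3 mL/min
Patient 2: SCr = 153 / 88.4 = 1.731 mg/dL
Patient 2: CrCl = (140 − 88) × 85.3 / (72 × 1.731) × 0.85 = 4435.6 / 124.63 × 0.85 ≈ 30.3 mL/min
|92.3 − 30.3| = 62.0 mL/min

62 mL/min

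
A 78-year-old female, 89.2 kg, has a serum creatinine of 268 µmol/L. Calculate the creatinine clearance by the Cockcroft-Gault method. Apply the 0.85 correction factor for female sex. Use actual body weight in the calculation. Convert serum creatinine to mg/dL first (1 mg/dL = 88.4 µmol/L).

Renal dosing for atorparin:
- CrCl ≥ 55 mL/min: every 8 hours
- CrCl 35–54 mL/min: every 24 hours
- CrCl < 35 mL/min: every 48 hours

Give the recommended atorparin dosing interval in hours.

every 48 hours

SCr = 268 / 88.4 = 3.032 mg/dL
CrCl = (140 − 78) × 89.2 / (72 × 3.032) × 0.85 = 5530.4 / 218.30 × 0.85 ≈ 21.5 mL/min
CrCl ≈ 22 mL/min → bracket < 35 mL/min → every 48 hours.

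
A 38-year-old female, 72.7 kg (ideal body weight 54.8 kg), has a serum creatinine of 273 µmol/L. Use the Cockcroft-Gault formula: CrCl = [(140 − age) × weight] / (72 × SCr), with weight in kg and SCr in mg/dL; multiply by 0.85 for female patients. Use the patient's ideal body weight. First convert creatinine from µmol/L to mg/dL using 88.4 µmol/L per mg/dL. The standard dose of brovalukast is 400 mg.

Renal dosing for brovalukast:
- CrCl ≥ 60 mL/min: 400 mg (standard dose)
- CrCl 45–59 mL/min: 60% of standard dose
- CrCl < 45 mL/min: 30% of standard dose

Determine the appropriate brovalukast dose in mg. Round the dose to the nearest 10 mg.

120 mg

SCr = 273 / 88.4 = 3.088 mg/dL
CrCl = (140 − 38) × 54.8 / (72 × 3.088) × 0.85 = 5589.6 / 222.34 × 0.85 ≈ 21.4 mL/min
CrCl ≈ 21 mL/min → bracket < 45 mL/min.
30% of 400 mg = 120 mg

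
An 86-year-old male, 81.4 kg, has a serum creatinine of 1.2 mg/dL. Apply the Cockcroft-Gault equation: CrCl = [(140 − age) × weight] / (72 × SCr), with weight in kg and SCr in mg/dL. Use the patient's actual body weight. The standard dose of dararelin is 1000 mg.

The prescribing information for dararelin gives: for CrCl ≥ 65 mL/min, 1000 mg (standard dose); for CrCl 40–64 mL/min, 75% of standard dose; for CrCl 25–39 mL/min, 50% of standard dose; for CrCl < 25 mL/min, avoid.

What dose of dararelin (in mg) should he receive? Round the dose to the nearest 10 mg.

CrCl = (140 − 86) × 81.4 / (72 × 1.2) = 4395.6 / 86.40 ≈ 50.9 mL/min
CrCl ≈ 51 mL/min → bracket 40–64 mL/min.
75% of 1000 mg = 750 mg

750 mg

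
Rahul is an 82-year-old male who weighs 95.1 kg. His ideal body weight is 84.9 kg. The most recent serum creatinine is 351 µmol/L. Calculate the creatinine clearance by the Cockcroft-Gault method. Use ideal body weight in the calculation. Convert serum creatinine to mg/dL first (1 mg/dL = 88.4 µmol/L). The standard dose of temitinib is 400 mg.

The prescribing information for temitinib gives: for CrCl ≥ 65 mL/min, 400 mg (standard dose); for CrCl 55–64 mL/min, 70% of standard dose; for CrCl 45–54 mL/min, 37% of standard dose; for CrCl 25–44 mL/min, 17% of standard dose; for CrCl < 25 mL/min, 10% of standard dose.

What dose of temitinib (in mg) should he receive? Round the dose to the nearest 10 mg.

40 mg

SCr = 351 / 88.4 = 3.971 mg/dL
CrCl = (140 − 82) × 84.9 / (72 × 3.971) = 4924.2 / 285.91 ≈ 17.2 mL/min
CrCl ≈ 17 mL/min → bracket < 25 mL/min.
10% of 400 mg = 40 mg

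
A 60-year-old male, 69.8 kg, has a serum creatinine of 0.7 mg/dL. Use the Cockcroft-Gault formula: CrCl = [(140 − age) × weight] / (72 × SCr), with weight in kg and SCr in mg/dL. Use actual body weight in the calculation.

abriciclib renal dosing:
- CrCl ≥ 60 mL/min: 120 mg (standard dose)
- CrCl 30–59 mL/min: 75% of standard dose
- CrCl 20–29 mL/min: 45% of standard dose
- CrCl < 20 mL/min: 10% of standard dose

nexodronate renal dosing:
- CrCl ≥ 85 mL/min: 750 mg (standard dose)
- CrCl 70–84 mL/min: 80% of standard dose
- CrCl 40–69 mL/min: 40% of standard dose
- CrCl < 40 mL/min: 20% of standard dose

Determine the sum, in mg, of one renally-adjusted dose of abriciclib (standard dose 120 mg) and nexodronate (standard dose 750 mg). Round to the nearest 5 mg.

870 mg

CrCl = (140 − 60) × 69.8 / (72 × 0.7) = 5584.0 / 50.40 ≈ 110.8 mL/min
CrCl ≈ 111 mL/min.
abriciclib: ≥ 60 mL/min → 100% of 120 mg = 120 mg.
nexodronate: ≥ 85 mL/min → 100% of 750 mg = 750 mg.
Total = 120 + 750 = 870 mg.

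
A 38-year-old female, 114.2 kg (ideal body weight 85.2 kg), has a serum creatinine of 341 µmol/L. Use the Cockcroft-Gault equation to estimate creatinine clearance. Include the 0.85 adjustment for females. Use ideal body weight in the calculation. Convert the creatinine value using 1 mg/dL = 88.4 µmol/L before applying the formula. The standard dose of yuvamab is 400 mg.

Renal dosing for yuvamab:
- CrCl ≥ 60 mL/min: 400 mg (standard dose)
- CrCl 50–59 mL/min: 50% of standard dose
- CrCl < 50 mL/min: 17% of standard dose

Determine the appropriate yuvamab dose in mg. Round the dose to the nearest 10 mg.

70 mg

SCr = 341 / 88.4 = 3.857 mg/dL
CrCl = (140 − 38) × 85.2 / (72 × 3.857) × 0.85 = 8690.4 / 277.70 × 0.85 ≈ 26.6 mL/min
CrCl ≈ 27 mL/min → bracket < 50 mL/min.
17% of 400 mg = 68 mg → 70 mg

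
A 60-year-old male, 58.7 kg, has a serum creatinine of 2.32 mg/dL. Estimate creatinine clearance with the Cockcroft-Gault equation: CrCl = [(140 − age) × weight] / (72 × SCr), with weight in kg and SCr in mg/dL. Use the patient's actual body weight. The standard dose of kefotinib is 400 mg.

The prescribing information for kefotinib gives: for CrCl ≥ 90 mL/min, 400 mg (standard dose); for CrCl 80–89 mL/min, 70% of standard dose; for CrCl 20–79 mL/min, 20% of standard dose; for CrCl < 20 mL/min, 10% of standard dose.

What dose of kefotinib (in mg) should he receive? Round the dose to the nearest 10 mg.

80 mg

CrCl = (140 − 60) × 58.7 / (72 × 2.32) = 4696.0 / 167.04 ≈ 28.1 mL/min
CrCl ≈ 28 mL/min → bracket 20–79 mL/min.
20% of 400 mg = 80 mg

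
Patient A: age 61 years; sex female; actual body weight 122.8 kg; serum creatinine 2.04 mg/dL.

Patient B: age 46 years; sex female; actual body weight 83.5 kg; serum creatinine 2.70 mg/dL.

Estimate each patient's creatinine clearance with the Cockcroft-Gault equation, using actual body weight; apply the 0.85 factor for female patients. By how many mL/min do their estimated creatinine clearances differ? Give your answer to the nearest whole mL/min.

Patient A: CrCl = (140 − 61) × 122.8 / (72 × 2.04) × 0.85 = 9701.2 / 146.88 × 0.85 ≈ 56.1 mL/min
Patient B: CrCl = (140 − 46) × 83.5 / (72 × 2.7) × 0.85 = 7849.0 / 194.40 × 0.85 ≈ 34.3 mL/min
|56.1 − 34.3| = 21.8 mL/min

22 mL/min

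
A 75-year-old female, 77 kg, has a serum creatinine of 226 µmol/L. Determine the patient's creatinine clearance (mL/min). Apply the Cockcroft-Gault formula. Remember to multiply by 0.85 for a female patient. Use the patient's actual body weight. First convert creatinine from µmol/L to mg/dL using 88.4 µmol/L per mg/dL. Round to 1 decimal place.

SCr = 226 / 88.4 = 2.557 mg/dL
CrCl = (140 − 75) × 77 / (72 × 2.557) × 0.85 = 5005.0 / 184.10 × 0.85 ≈ 23.1 mL/min

23.1 mL/min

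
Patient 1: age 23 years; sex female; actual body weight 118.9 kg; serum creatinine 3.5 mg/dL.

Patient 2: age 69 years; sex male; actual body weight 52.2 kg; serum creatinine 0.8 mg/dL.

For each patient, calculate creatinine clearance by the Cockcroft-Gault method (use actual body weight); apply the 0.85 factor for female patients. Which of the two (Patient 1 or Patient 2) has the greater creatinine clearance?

Patient 1: CrCl = (140 − 23) × 118.9 / (72 × 3.5) × 0.85 = 13911.3 / 252.00 × 0.85 ≈ 46.9 mL/min
Patient 2: CrCl = (140 − 69) × 52.2 / (72 × 0.8) = 3706.2 / 57.60 ≈ 64.3 mL/min
46.9 vs 64.3 mL/min → Patient 2 is higher.

Patient 2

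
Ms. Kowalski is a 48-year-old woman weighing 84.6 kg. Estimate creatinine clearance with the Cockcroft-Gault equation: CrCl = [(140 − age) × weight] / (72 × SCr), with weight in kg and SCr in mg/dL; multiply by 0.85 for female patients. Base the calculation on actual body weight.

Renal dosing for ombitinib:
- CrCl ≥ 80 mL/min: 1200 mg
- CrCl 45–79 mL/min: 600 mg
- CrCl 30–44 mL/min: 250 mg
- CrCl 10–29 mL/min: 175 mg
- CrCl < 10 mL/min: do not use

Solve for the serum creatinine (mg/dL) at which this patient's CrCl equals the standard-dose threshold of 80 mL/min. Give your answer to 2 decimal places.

Standard dose requires CrCl ≥ 80 mL/min.
Set (140 − 48) × 84.6 × 0.85 / (72 × SCr) = 80
SCr = (140 − 48) × 84.6 × 0.85 / (72 × 80) = 1.149 mg/dL

1.15 mg/dL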